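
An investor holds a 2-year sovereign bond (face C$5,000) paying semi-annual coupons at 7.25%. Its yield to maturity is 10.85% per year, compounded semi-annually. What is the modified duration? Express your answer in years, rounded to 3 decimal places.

Periodic yield y = 0.05425. First find Macaulay duration:
  t   CF        PV=CF/(1+0.05425)^t    t·PV
  1       181.25       171.9232       171.9232
  2       181.25       163.0763       326.1526
  3       181.25       154.6846       464.0539
  4     5,181.25     4,194.3060    16,777.2239
  Σ                  4,683.9901    17,739.3535
P = 4,683.9901; Macaulay duration = 17,739.3535 / 4,683.9901 = 3.78723 half-year periods = 1.89362 years.
Modified duration = D_Mac / (1 + y) = 1.89362 / 1.05425 = 1.79617 years.

1.796 years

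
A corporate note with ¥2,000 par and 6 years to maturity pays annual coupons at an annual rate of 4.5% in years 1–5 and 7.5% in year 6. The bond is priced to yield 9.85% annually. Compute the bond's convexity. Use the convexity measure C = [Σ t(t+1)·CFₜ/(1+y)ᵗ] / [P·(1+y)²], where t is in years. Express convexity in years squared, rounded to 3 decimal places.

With y = 0.0985:
  t   CF        PV=CF/(1+0.0985)^t    t·PV        t(t+1)·PV
  1        90.00        81.9299        81.9299         163.8598
  2        90.00        74.5834       149.1669         447.5006
  3        90.00        67.8957       203.6871         814.7485
  4        90.00        61.8077       247.2306       1,236.1531
  5        90.00        56.2655       281.3275       1,687.9651
  6     2,150.00     1,223.5961     7,341.5767      51,391.0372
  Σ                  1,566.0783     8,304.9188      55,741.2643
P = 1,566.0783.
Convexity = Σ t(t+1)·PV / [P·(1+y)²] = 55,741.2643 / (1,566.0783 × 1.206702) = 29.49601.

29.496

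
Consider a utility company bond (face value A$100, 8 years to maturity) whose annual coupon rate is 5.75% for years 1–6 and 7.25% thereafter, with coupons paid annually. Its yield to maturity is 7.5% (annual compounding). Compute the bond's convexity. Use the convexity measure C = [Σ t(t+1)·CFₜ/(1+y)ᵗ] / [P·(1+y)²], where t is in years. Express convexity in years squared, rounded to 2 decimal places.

With y = 0.075:
  t   CF        PV=CF/(1+0.075)^t    t·PV        t(t+1)·PV
  1         5.75         5.3488         5.3488          10.6977
  2         5.75         4.9757         9.9513          29.8540
  3         5.75         4.6285        13.8856          55.5423
  4         5.75         4.3056        17.2224          86.1121
  5         5.75         4.0052        20.0261         120.1564
  6         5.75         3.7258        22.3547         156.4827
  7         7.25         4.3700        30.5898         244.7185
  8       107.25        60.1353       481.0825       4,329.7426
  Σ                     91.4949       600.4612       5,033.3062
P = 91.4949.
Convexity = Σ t(t+1)·PV / [P·(1+y)²] = 5,033.3062 / (91.4949 × 1.155625) = 47.60357.

47.60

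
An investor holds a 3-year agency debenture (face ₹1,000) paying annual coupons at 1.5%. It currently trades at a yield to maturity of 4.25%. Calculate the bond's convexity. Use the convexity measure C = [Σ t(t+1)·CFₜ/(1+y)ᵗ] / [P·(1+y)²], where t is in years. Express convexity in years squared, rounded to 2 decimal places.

10.82

With y = 0.0425:
  t   CF        PV=CF/(1+0.0425)^t    t·PV        t(t+1)·PV
  1        15.00        14.3885        14.3885          28.7770
  2        15.00        13.8019        27.6038          82.8114
  3     1,015.00       895.8553     2,687.5658      10,750.2632
  Σ                    924.0457     2,729.5581      10,861.8516
P = 924.0457.
Convexity = Σ t(t+1)·PV / [P·(1+y)²] = 10,861.8516 / (924.0457 × 1.086806) = 10.81579.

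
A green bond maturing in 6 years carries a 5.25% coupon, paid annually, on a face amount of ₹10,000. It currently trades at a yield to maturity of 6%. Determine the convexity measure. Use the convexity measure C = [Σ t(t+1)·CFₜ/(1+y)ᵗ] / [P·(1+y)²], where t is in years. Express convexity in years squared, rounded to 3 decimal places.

With y = 0.06:
  t   CF        PV=CF/(1+0.06)^t    t·PV        t(t+1)·PV
  1       525.00       495.2830       495.2830         990.5660
  2       525.00       467.2481       934.4963       2,803.4888
  3       525.00       440.8001     1,322.4004       5,289.6015
  4       525.00       415.8492     1,663.3967       8,316.9835
  5       525.00       392.3105     1,961.5527      11,769.3162
  6    10,525.00     7,419.7097    44,518.2581     311,627.8069
  Σ                  9,631.2007    50,895.3872     340,797.7629
P = 9,631.2007.
Convexity = Σ t(t+1)·PV / [P·(1+y)²] = 340,797.7629 / (9,631.2007 × 1.123600) = 31.49231.

31.492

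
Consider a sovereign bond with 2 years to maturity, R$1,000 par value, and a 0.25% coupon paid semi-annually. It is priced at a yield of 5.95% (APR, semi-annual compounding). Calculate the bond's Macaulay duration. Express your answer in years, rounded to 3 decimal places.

Periodic yield y = 0.02975. Discount each cash flow and weight by its period:
  t   CF        PV=CF/(1+0.02975)^t    t·PV
  1         1.25         1.2139         1.2139
  2         1.25         1.1788         2.3576
  3         1.25         1.1448         3.4343
  4     1,001.25       890.4619     3,561.8475
  Σ                    893.9993     3,568.8533
Price P = Σ PV = 893.9993.
Macaulay duration = Σ(t·PV) / P = 3,568.8533 / 893.9993 = 3.99201 half-year periods.
In years: 3.99201 / 2 = 1.99600 years.

1.996 years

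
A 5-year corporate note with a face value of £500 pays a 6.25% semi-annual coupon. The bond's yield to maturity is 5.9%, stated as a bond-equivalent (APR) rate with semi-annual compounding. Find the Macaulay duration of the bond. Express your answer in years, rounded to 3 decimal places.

4.376 years

Periodic yield y = 0.0295. Discount each cash flow and weight by its period:
  t   CF        PV=CF/(1+0.0295)^t    t·PV
  1       15.625        15.1773        15.1773
  2       15.625        14.7424        29.4847
  3       15.625        14.3199        42.9598
  4       15.625        13.9096        55.6384
  5       15.625        13.5110        67.5551
  6       15.625        13.1239        78.7432
  7       15.625        12.7478        89.2347
  8       15.625        12.3825        99.0602
  9       15.625        12.0277       108.2494
  10     515.625       385.5409     3,855.4090
  Σ                    507.4830     4,441.5118
Price P = Σ PV = 507.4830.
Macaulay duration = Σ(t·PV) / P = 4,441.5118 / 507.4830 = 8.75204 half-year periods.
In years: 8.75204 / 2 = 4.37602 years.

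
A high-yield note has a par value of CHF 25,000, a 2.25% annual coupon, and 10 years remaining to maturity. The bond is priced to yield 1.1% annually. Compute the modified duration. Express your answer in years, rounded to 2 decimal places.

9.02 years

Periodic yield y = 0.011. First find Macaulay duration:
  t   CF        PV=CF/(1+0.011)^t    t·PV
  1       562.50       556.3798       556.3798
  2       562.50       550.3262     1,100.6525
  3       562.50       544.3385     1,633.0155
  4       562.50       538.4159     2,153.6637
  5       562.50       532.5578     2,662.7890
  6       562.50       526.7634     3,160.5804
  7       562.50       521.0320     3,647.2243
  8       562.50       515.3631     4,122.9044
  9       562.50       509.7557     4,587.8017
  10   25,562.50    22,913.5178   229,135.1780
  Σ                 27,708.4503   252,760.1894
P = 27,708.4503; Macaulay duration = 252,760.1894 / 27,708.4503 = 9.12213 years.
Modified duration = D_Mac / (1 + y) = 9.12213 / 1.011 = 9.02288 years.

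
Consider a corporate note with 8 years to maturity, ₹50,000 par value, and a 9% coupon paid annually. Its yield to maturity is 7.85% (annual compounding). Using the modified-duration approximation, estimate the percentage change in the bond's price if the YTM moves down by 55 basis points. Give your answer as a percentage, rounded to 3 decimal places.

+3.111%

Periodic yield y = 0.0785. Modified duration first:
  t   CF        PV=CF/(1+0.0785)^t    t·PV
  1     4,500.00     4,172.4618     4,172.4618
  2     4,500.00     3,868.7638     7,737.5276
  3     4,500.00     3,587.1709    10,761.5126
  4     4,500.00     3,326.0741    13,304.2963
  5     4,500.00     3,083.9815    15,419.9076
  6     4,500.00     2,859.5100    17,157.0599
  7     4,500.00     2,651.3769    18,559.6383
  8    54,500.00    29,773.8713   238,190.9704
  Σ                 53,323.2102   325,303.3744
P = 53,323.2102; D_Mac = 6.10060 yrs; D_mod = 6.10060/(1+0.0785) = 5.65656 yrs.
ΔP/P ≈ -D_mod · Δy = -5.65656 × (-0.0055) = +0.031111 = +3.1111%.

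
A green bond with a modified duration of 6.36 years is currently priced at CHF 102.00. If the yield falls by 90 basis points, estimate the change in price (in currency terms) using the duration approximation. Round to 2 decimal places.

+CHF 5.84

Duration approximation: ΔP/P ≈ -D_mod · Δy = -6.36 × (-0.009) = +0.057240.
ΔP ≈ 102.00 × (+0.057240) = +5.83848.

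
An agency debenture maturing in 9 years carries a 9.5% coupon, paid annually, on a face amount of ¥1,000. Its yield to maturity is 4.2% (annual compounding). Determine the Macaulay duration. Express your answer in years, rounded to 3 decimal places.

6.849 years

Periodic yield y = 0.042. Discount each cash flow and weight by its year:
  t   CF        PV=CF/(1+0.042)^t    t·PV
  1        95.00        91.1708        91.1708
  2        95.00        87.4960       174.9920
  3        95.00        83.9693       251.9079
  4        95.00        80.5847       322.3389
  5        95.00        77.3366       386.6829
  6        95.00        74.2194       445.3162
  7        95.00        71.2278       498.5946
  8        95.00        68.3568       546.8546
  9     1,095.00       756.1442     6,805.2982
  Σ                  1,390.5057     9,523.1561
Price P = Σ PV = 1,390.5057.
Macaulay duration = Σ(t·PV) / P = 9,523.1561 / 1,390.5057 = 6.84870 years.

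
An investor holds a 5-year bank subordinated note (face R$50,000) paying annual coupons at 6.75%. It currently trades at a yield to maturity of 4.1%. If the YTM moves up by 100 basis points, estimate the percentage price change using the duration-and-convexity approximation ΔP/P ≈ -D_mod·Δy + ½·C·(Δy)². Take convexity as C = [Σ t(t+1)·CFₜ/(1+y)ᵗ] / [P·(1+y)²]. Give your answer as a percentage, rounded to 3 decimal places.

With y = 0.041:
  t   CF        PV=CF/(1+0.041)^t    t·PV        t(t+1)·PV
  1     3,375.00     3,242.0749     3,242.0749       6,484.1499
  2     3,375.00     3,114.3851     6,228.7703      18,686.3108
  3     3,375.00     2,991.7244     8,975.1733      35,900.6932
  4     3,375.00     2,873.8948    11,495.5790      57,477.8950
  5    53,375.00    43,660.0512   218,300.2559   1,309,801.5354
  Σ                 55,882.1304   248,241.8534   1,428,350.5844
P = 55,882.1304; D_Mac = 4.44224 yrs; D_mod = 4.26728 yrs; C = 23.58633.
Duration effect: -4.26728 × (+0.01) = -0.042673
Convexity effect: 0.5 × 23.58633 × (0.01)² = +0.0011793
ΔP/P ≈ -0.042673 + 0.0011793 = -0.041494 = -4.1494%.

-4.149%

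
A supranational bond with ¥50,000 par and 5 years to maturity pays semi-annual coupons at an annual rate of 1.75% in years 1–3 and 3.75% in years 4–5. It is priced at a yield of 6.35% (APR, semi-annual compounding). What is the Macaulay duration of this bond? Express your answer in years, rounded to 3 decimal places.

4.761 years

Periodic yield y = 0.03175. Discount each cash flow and weight by its period:
  t   CF        PV=CF/(1+0.03175)^t    t·PV
  1       437.50       424.0368       424.0368
  2       437.50       410.9880       821.9759
  3       437.50       398.3406     1,195.0219
  4       437.50       386.0825     1,544.3301
  5       437.50       374.2016     1,871.0081
  6       437.50       362.6863     2,176.1180
  7       937.50       753.2687     5,272.8810
  8       937.50       730.0884     5,840.7073
  9       937.50       707.6214     6,368.5929
  10   50,937.50    37,264.2900   372,642.8997
  Σ                 41,811.6045   398,157.5718
Price P = Σ PV = 41,811.6045.
Macaulay duration = Σ(t·PV) / P = 398,157.5718 / 41,811.6045 = 9.52266 half-year periods.
In years: 9.52266 / 2 = 4.76133 years.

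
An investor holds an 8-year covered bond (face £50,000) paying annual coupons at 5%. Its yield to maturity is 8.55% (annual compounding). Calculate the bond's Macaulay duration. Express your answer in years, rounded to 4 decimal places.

6.6186 years

Periodic yield y = 0.0855. Discount each cash flow and weight by its year:
  t   CF        PV=CF/(1+0.0855)^t    t·PV
  1     2,500.00     2,303.0861     2,303.0861
  2     2,500.00     2,121.6823     4,243.3646
  3     2,500.00     1,954.5668     5,863.7005
  4     2,500.00     1,800.6143     7,202.4572
  5     2,500.00     1,658.7879     8,293.9397
  6     2,500.00     1,528.1326     9,168.7956
  7     2,500.00     1,407.7684     9,854.3788
  8    52,500.00    27,234.5799   217,876.6395
  Σ                 40,009.2185   264,806.3621
Price P = Σ PV = 40,009.2185.
Macaulay duration = Σ(t·PV) / P = 264,806.3621 / 40,009.2185 = 6.61863 years.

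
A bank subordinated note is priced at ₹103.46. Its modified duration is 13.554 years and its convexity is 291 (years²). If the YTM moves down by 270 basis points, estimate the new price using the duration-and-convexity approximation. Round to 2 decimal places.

₹152.30

Duration effect: -D_mod·Δy = -13.554 × (-0.027) = +0.365958
Convexity effect: ½·C·(Δy)² = 0.5 × 291 × (-0.027)² = +0.1060695
ΔP/P ≈ +0.365958 + 0.1060695 = +0.4720275
New price ≈ 103.46 × (1 + 0.4720275) = 152.29596515.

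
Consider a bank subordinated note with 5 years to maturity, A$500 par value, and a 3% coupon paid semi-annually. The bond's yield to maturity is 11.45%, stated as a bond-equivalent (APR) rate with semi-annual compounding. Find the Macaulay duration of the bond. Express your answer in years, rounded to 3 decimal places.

4.595 years

Periodic yield y = 0.05725. Discount each cash flow and weight by its period:
  t   CF        PV=CF/(1+0.05725)^t    t·PV
  1         7.50         7.0939         7.0939
  2         7.50         6.7097        13.4195
  3         7.50         6.3464        19.0392
  4         7.50         6.0028        24.0110
  5         7.50         5.6777        28.3885
  6         7.50         5.3703        32.2215
  7         7.50         5.0795        35.5562
  8         7.50         4.8044        38.4352
  9         7.50         4.5442        40.8982
  10      507.50       290.8433     2,908.4333
  Σ                    342.4722     3,147.4967
Price P = Σ PV = 342.4722.
Macaulay duration = Σ(t·PV) / P = 3,147.4967 / 342.4722 = 9.19052 half-year periods.
In years: 9.19052 / 2 = 4.59526 years.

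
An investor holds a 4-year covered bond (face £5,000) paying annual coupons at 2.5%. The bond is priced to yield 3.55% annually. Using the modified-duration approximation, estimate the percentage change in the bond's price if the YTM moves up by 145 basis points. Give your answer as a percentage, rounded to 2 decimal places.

Periodic yield y = 0.0355. Modified duration first:
  t   CF        PV=CF/(1+0.0355)^t    t·PV
  1       125.00       120.7146       120.7146
  2       125.00       116.5762       233.1524
  3       125.00       112.5796       337.7388
  4     5,125.00     4,457.5216    17,830.0864
  Σ                  4,807.3920    18,521.6922
P = 4,807.3920; D_Mac = 3.85275 yrs; D_mod = 3.85275/(1+0.0355) = 3.72067 yrs.
ΔP/P ≈ -D_mod · Δy = -3.72067 × (+0.0145) = -0.053950 = -5.3950%.

-5.39%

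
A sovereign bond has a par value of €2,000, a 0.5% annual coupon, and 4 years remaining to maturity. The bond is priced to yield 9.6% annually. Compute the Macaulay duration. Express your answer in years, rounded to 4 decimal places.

Periodic yield y = 0.096. Discount each cash flow and weight by its year:
  t   CF        PV=CF/(1+0.096)^t    t·PV
  1        10.00         9.1241         9.1241
  2        10.00         8.3249        16.6498
  3        10.00         7.5957        22.7871
  4     2,010.00     1,393.0087     5,572.0350
  Σ                  1,418.0534     5,620.5960
Price P = Σ PV = 1,418.0534.
Macaulay duration = Σ(t·PV) / P = 5,620.5960 / 1,418.0534 = 3.96360 years.

3.9636 years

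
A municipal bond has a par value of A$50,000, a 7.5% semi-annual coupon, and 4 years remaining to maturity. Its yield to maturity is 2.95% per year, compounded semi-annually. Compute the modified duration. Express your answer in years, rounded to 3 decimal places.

Periodic yield y = 0.01475. First find Macaulay duration:
  t   CF        PV=CF/(1+0.01475)^t    t·PV
  1     1,875.00     1,847.7458     1,847.7458
  2     1,875.00     1,820.8877     3,641.7753
  3     1,875.00     1,794.4200     5,383.2599
  4     1,875.00     1,768.3370     7,073.3480
  5     1,875.00     1,742.6332     8,713.1658
  6     1,875.00     1,717.3029    10,303.8176
  7     1,875.00     1,692.3409    11,846.3863
  8    51,875.00    46,140.8541   369,126.8332
  Σ                 58,524.5215   417,936.3318
P = 58,524.5215; Macaulay duration = 417,936.3318 / 58,524.5215 = 7.14122 half-year periods = 3.57061 years.
Modified duration = D_Mac / (1 + y) = 3.57061 / 1.01475 = 3.51871 years.

3.519 years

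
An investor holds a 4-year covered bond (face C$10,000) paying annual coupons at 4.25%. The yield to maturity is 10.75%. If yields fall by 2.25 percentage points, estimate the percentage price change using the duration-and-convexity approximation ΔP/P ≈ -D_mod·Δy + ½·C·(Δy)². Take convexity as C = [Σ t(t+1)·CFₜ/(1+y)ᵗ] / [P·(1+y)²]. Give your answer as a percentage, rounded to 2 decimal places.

+7.95%

With y = 0.1075:
  t   CF        PV=CF/(1+0.1075)^t    t·PV        t(t+1)·PV
  1       425.00       383.7472       383.7472         767.4944
  2       425.00       346.4986       692.9972       2,078.9915
  3       425.00       312.8655       938.5966       3,754.3864
  4    10,425.00     6,929.4876    27,717.9505     138,589.7527
  Σ                  7,972.5989    29,733.2915     145,190.6249
P = 7,972.5989; D_Mac = 3.72944 yrs; D_mod = 3.36744 yrs; C = 14.84743.
Duration effect: -3.36744 × (-0.0225) = +0.075767
Convexity effect: 0.5 × 14.84743 × (-0.0225)² = +0.0037583
ΔP/P ≈ +0.075767 + 0.0037583 = +0.079526 = +7.9526%.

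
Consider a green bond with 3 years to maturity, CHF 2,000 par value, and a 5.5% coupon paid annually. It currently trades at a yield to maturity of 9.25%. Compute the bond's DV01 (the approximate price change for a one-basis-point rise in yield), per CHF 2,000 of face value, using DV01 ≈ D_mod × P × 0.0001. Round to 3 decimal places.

Periodic yield y = 0.0925.
  t   CF        PV=CF/(1+0.0925)^t    t·PV
  1       110.00       100.6865       100.6865
  2       110.00        92.1616       184.3231
  3     2,110.00     1,618.1475     4,854.4426
  Σ                  1,810.9956     5,139.4522
P = 1,810.9956; D_Mac = 2.83792 yrs; D_mod = 2.59763 yrs.
DV01 ≈ 2.59763 × 1,810.9956 × 0.0001 = 0.470430.

CHF 0.470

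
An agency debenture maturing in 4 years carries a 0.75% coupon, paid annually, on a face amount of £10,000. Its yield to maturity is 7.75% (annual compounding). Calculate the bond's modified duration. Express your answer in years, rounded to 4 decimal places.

Periodic yield y = 0.0775. First find Macaulay duration:
  t   CF        PV=CF/(1+0.0775)^t    t·PV
  1        75.00        69.6056        69.6056
  2        75.00        64.5991       129.1983
  3        75.00        59.9528       179.8584
  4    10,075.00     7,474.3932    29,897.5727
  Σ                  7,668.5507    30,276.2349
P = 7,668.5507; Macaulay duration = 30,276.2349 / 7,668.5507 = 3.94810 years.
Modified duration = D_Mac / (1 + y) = 3.94810 / 1.0775 = 3.66413 years.

3.6641 years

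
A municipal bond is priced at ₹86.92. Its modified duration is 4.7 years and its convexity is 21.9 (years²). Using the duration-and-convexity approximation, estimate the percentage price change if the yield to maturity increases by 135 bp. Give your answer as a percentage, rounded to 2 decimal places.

-6.15%

Duration effect: -D_mod·Δy = -4.7 × (+0.0135) = -0.063450
Convexity effect: ½·C·(Δy)² = 0.5 × 21.9 × (0.0135)² = +0.0019956375
ΔP/P ≈ -0.063450 + 0.0019956375 = -0.0614543625
= -6.14543625%.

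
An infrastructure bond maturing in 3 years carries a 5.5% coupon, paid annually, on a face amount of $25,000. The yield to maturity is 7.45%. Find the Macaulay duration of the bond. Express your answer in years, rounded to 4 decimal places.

2.8420 years

Periodic yield y = 0.0745. Discount each cash flow and weight by its year:
  t   CF        PV=CF/(1+0.0745)^t    t·PV
  1     1,375.00     1,279.6650     1,279.6650
  2     1,375.00     1,190.9399     2,381.8799
  3    26,375.00    21,260.4870    63,781.4611
  Σ                 23,731.0919    67,443.0059
Price P = Σ PV = 23,731.0919.
Macaulay duration = Σ(t·PV) / P = 67,443.0059 / 23,731.0919 = 2.84197 years.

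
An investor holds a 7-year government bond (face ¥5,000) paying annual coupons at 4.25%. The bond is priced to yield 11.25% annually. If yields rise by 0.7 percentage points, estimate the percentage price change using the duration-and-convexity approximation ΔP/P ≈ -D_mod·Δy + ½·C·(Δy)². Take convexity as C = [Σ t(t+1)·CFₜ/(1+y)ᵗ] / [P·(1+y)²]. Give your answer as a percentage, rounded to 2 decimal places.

-3.68%

With y = 0.1125:
  t   CF        PV=CF/(1+0.1125)^t    t·PV        t(t+1)·PV
  1       212.50       191.0112       191.0112         382.0225
  2       212.50       171.6955       343.3910       1,030.1730
  3       212.50       154.3330       462.9991       1,851.9963
  4       212.50       138.7263       554.9053       2,774.5263
  5       212.50       124.6978       623.4891       3,740.9344
  6       212.50       112.0879       672.5275       4,707.6927
  7     5,212.50     2,471.4164    17,299.9150     138,399.3204
  Σ                  3,363.9682    20,148.2382     152,886.6655
P = 3,363.9682; D_Mac = 5.98943 yrs; D_mod = 5.38375 yrs; C = 36.72127.
Duration effect: -5.38375 × (+0.007) = -0.037686
Convexity effect: 0.5 × 36.72127 × (0.007)² = +0.0008997
ΔP/P ≈ -0.037686 + 0.0008997 = -0.036787 = -3.6787%.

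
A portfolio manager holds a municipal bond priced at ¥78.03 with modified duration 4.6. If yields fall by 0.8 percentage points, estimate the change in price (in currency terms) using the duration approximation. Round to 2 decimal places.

Duration approximation: ΔP/P ≈ -D_mod · Δy = -4.6 × (-0.008) = +0.036800.
ΔP ≈ 78.03 × (+0.036800) = +2.871504.

+¥2.87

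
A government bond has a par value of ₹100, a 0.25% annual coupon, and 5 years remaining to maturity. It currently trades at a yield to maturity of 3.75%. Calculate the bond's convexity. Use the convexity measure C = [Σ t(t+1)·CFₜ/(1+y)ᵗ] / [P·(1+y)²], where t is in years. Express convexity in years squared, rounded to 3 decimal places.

27.667

With y = 0.0375:
  t   CF        PV=CF/(1+0.0375)^t    t·PV        t(t+1)·PV
  1         0.25         0.2410         0.2410           0.4819
  2         0.25         0.2323         0.4645           1.3935
  3         0.25         0.2239         0.6716           2.6863
  4         0.25         0.2158         0.8631           4.3154
  5       100.25        83.3957       416.9787       2,501.8721
  Σ                     84.3086       419.2188       2,510.7493
P = 84.3086.
Convexity = Σ t(t+1)·PV / [P·(1+y)²] = 2,510.7493 / (84.3086 × 1.076406) = 27.66657.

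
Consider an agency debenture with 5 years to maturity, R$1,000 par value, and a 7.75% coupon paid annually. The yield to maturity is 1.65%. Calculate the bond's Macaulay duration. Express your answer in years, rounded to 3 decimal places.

Periodic yield y = 0.0165. Discount each cash flow and weight by its year:
  t   CF        PV=CF/(1+0.0165)^t    t·PV
  1        77.50        76.2420        76.2420
  2        77.50        75.0044       150.0089
  3        77.50        73.7869       221.3608
  4        77.50        72.5892       290.3569
  5     1,077.50       992.8425     4,964.2126
  Σ                  1,290.4651     5,702.1812
Price P = Σ PV = 1,290.4651.
Macaulay duration = Σ(t·PV) / P = 5,702.1812 / 1,290.4651 = 4.41870 years.

4.419 years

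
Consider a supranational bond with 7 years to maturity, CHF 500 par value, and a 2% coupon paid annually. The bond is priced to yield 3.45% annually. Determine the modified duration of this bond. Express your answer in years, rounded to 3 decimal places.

6.359 years

Periodic yield y = 0.0345. First find Macaulay duration:
  t   CF        PV=CF/(1+0.0345)^t    t·PV
  1        10.00         9.6665         9.6665
  2        10.00         9.3441        18.6883
  3        10.00         9.0325        27.0975
  4        10.00         8.7313        34.9251
  5        10.00         8.4401        42.2005
  6        10.00         8.1586        48.9518
  7       510.00       402.2136     2,815.4949
  Σ                    455.5867     2,997.0246
P = 455.5867; Macaulay duration = 2,997.0246 / 455.5867 = 6.57838 years.
Modified duration = D_Mac / (1 + y) = 6.57838 / 1.0345 = 6.35900 years.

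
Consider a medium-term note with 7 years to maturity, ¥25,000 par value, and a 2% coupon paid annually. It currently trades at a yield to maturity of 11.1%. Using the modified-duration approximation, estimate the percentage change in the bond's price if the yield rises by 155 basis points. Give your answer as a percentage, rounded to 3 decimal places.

Periodic yield y = 0.111. Modified duration first:
  t   CF        PV=CF/(1+0.111)^t    t·PV
  1       500.00       450.0450       450.0450
  2       500.00       405.0810       810.1620
  3       500.00       364.6094     1,093.8281
  4       500.00       328.1813     1,312.7250
  5       500.00       295.3927     1,476.9633
  6       500.00       265.8800     1,595.2799
  7    25,500.00    12,205.1120    85,435.7838
  Σ                 14,314.3013    92,174.7872
P = 14,314.3013; D_Mac = 6.43935 yrs; D_mod = 6.43935/(1+0.111) = 5.79599 yrs.
ΔP/P ≈ -D_mod · Δy = -5.79599 × (+0.0155) = -0.089838 = -8.9838%.

-8.984%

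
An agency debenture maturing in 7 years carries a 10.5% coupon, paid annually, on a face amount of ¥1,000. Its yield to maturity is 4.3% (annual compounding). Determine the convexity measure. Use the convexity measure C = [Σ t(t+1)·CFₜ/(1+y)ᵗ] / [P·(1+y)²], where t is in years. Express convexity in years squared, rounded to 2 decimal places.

With y = 0.043:
  t   CF        PV=CF/(1+0.043)^t    t·PV        t(t+1)·PV
  1       105.00       100.6711       100.6711         201.3423
  2       105.00        96.5207       193.0415         579.1245
  3       105.00        92.5415       277.6244       1,110.4976
  4       105.00        88.7262       354.9050       1,774.5248
  5       105.00        85.0683       425.3415       2,552.0490
  6       105.00        81.5612       489.3670       3,425.5692
  7     1,105.00       822.9475     5,760.6324      46,085.0588
  Σ                  1,368.0365     7,601.5829      55,728.1661
P = 1,368.0365.
Convexity = Σ t(t+1)·PV / [P·(1+y)²] = 55,728.1661 / (1,368.0365 × 1.087849) = 37.44626.

37.45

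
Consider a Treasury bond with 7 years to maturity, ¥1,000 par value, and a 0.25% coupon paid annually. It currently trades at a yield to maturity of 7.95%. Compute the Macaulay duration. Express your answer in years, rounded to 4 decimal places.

Periodic yield y = 0.0795. Discount each cash flow and weight by its year:
  t   CF        PV=CF/(1+0.0795)^t    t·PV
  1         2.50         2.3159         2.3159
  2         2.50         2.1453         4.2907
  3         2.50         1.9873         5.9620
  4         2.50         1.8410         7.3639
  5         2.50         1.7054         8.5270
  6         2.50         1.5798         9.4788
  7     1,002.50       586.8483     4,107.9381
  Σ                    598.4231     4,145.8765
Price P = Σ PV = 598.4231.
Macaulay duration = Σ(t·PV) / P = 4,145.8765 / 598.4231 = 6.92800 years.

6.9280 years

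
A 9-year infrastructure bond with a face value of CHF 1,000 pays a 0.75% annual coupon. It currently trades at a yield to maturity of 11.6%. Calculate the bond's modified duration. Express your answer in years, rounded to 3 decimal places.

7.649 years

Periodic yield y = 0.116. First find Macaulay duration:
  t   CF        PV=CF/(1+0.116)^t    t·PV
  1         7.50         6.7204         6.7204
  2         7.50         6.0219        12.0438
  3         7.50         5.3960        16.1879
  4         7.50         4.8351        19.3404
  5         7.50         4.3325        21.6626
  6         7.50         3.8822        23.2931
  7         7.50         3.4787        24.3506
  8         7.50         3.1171        24.9366
  9     1,007.50       375.2039     3,376.8348
  Σ                    412.9877     3,525.3702
P = 412.9877; Macaulay duration = 3,525.3702 / 412.9877 = 8.53626 years.
Modified duration = D_Mac / (1 + y) = 8.53626 / 1.116 = 7.64898 years.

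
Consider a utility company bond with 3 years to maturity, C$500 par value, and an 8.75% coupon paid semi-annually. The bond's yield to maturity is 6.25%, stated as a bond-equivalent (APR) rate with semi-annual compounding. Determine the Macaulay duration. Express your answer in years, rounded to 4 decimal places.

2.7137 years

Periodic yield y = 0.03125. Discount each cash flow and weight by its period:
  t   CF        PV=CF/(1+0.03125)^t    t·PV
  1       21.875        21.2121        21.2121
  2       21.875        20.5693        41.1387
  3       21.875        19.9460        59.8380
  4       21.875        19.3416        77.3664
  5       21.875        18.7555        93.7774
  6      521.875       433.8931     2,603.3585
  Σ                    533.7176     2,896.6911
Price P = Σ PV = 533.7176.
Macaulay duration = Σ(t·PV) / P = 2,896.6911 / 533.7176 = 5.42739 half-year periods.
In years: 5.42739 / 2 = 2.71369 years.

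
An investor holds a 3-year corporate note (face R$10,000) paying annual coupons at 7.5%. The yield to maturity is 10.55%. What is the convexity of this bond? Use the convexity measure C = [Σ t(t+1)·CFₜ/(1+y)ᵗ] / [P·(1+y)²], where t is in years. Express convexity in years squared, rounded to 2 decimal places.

8.89

With y = 0.1055:
  t   CF        PV=CF/(1+0.1055)^t    t·PV        t(t+1)·PV
  1       750.00       678.4261       678.4261       1,356.8521
  2       750.00       613.6825     1,227.3651       3,682.0953
  3    10,750.00     7,956.6861    23,870.0582      95,480.2329
  Σ                  9,248.7947    25,775.8494     100,519.1802
P = 9,248.7947.
Convexity = Σ t(t+1)·PV / [P·(1+y)²] = 100,519.1802 / (9,248.7947 × 1.222130) = 8.89296.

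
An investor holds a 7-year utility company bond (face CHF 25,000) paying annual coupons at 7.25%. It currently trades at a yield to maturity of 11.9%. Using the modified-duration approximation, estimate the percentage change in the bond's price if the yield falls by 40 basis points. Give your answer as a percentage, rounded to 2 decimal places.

+1.98%

Periodic yield y = 0.119. Modified duration first:
  t   CF        PV=CF/(1+0.119)^t    t·PV
  1     1,812.50     1,619.7498     1,619.7498
  2     1,812.50     1,447.4976     2,894.9951
  3     1,812.50     1,293.5635     3,880.6905
  4     1,812.50     1,155.9996     4,623.9982
  5     1,812.50     1,033.0648     5,165.3242
  6     1,812.50       923.2036     5,539.2217
  7    26,812.50    12,204.6886    85,432.8204
  Σ                 19,677.7675   109,156.8000
P = 19,677.7675; D_Mac = 5.54721 yrs; D_mod = 5.54721/(1+0.119) = 4.95730 yrs.
ΔP/P ≈ -D_mod · Δy = -4.95730 × (-0.004) = +0.019829 = +1.9829%.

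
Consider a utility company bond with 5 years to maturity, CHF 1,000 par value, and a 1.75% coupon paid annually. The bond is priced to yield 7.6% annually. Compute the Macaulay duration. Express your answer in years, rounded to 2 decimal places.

Periodic yield y = 0.076. Discount each cash flow and weight by its year:
  t   CF        PV=CF/(1+0.076)^t    t·PV
  1        17.50        16.2639        16.2639
  2        17.50        15.1152        30.2304
  3        17.50        14.0476        42.1427
  4        17.50        13.0554        52.2215
  5     1,017.50       705.4611     3,527.3054
  Σ                    763.9431     3,668.1639
Price P = Σ PV = 763.9431.
Macaulay duration = Σ(t·PV) / P = 3,668.1639 / 763.9431 = 4.80162 years.

4.80 years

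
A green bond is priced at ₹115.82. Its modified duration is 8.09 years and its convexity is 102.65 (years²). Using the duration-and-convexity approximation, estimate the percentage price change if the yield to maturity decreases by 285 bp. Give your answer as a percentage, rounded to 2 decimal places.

+27.23%

Duration effect: -D_mod·Δy = -8.09 × (-0.0285) = +0.230565
Convexity effect: ½·C·(Δy)² = 0.5 × 102.65 × (-0.0285)² = +0.04168873125
ΔP/P ≈ +0.230565 + 0.04168873125 = +0.27225373125
= +27.225373125%.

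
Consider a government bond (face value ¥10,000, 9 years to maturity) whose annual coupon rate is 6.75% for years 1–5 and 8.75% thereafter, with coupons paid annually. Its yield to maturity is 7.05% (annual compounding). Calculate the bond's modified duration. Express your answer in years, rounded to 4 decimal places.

6.5640 years

Periodic yield y = 0.0705. First find Macaulay duration:
  t   CF        PV=CF/(1+0.0705)^t    t·PV
  1       675.00       630.5465       630.5465
  2       675.00       589.0205     1,178.0411
  3       675.00       550.2294     1,650.6881
  4       675.00       513.9929     2,055.9714
  5       675.00       480.1428     2,400.7140
  6       875.00       581.4174     3,488.5044
  7       875.00       543.1269     3,801.8886
  8       875.00       507.3582     4,058.8656
  9    10,875.00     5,890.4601    53,014.1412
  Σ                 10,286.2947    72,279.3608
P = 10,286.2947; Macaulay duration = 72,279.3608 / 10,286.2947 = 7.02676 years.
Modified duration = D_Mac / (1 + y) = 7.02676 / 1.0705 = 6.56400 years.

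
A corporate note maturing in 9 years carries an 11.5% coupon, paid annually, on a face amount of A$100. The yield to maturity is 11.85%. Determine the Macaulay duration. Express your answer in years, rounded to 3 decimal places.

6.027 years

Periodic yield y = 0.1185. Discount each cash flow and weight by its year:
  t   CF        PV=CF/(1+0.1185)^t    t·PV
  1        11.50        10.2816        10.2816
  2        11.50         9.1923        18.3847
  3        11.50         8.2184        24.6553
  4        11.50         7.3477        29.3910
  5        11.50         6.5693        32.8464
  6        11.50         5.8733        35.2398
  7        11.50         5.2510        36.7573
  8        11.50         4.6947        37.5578
  9       111.50        40.6959       366.2634
  Σ                     98.1244       591.3773
Price P = Σ PV = 98.1244.
Macaulay duration = Σ(t·PV) / P = 591.3773 / 98.1244 = 6.02681 years.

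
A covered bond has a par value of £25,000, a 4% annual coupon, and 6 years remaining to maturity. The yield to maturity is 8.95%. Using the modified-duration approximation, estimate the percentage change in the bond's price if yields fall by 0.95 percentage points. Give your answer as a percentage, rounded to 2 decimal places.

+4.68%

Periodic yield y = 0.0895. Modified duration first:
  t   CF        PV=CF/(1+0.0895)^t    t·PV
  1     1,000.00       917.8522       917.8522
  2     1,000.00       842.4527     1,684.9054
  3     1,000.00       773.2471     2,319.7413
  4     1,000.00       709.7266     2,838.9063
  5     1,000.00       651.4241     3,257.1205
  6    26,000.00    15,545.6878    93,274.1266
  Σ                 19,440.3905   104,292.6523
P = 19,440.3905; D_Mac = 5.36474 yrs; D_mod = 5.36474/(1+0.0895) = 4.92404 yrs.
ΔP/P ≈ -D_mod · Δy = -4.92404 × (-0.0095) = +0.046778 = +4.6778%.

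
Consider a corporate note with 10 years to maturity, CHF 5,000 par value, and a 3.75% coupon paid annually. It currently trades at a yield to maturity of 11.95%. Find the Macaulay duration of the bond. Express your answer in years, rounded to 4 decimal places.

7.8552 years

Periodic yield y = 0.1195. Discount each cash flow and weight by its year:
  t   CF        PV=CF/(1+0.1195)^t    t·PV
  1       187.50       167.4855       167.4855
  2       187.50       149.6074       299.2148
  3       187.50       133.6377       400.9131
  4       187.50       119.3727       477.4906
  5       187.50       106.6303       533.1517
  6       187.50        95.2482       571.4891
  7       187.50        85.0810       595.5670
  8       187.50        75.9991       607.9929
  9       187.50        67.8867       610.9799
  10    5,187.50     1,677.7109    16,777.1092
  Σ                  2,678.6594    21,041.3937
Price P = Σ PV = 2,678.6594.
Macaulay duration = Σ(t·PV) / P = 21,041.3937 / 2,678.6594 = 7.85520 years.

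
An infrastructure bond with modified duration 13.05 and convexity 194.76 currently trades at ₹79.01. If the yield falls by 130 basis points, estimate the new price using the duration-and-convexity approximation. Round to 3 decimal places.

Duration effect: -D_mod·Δy = -13.05 × (-0.013) = +0.169650
Convexity effect: ½·C·(Δy)² = 0.5 × 194.76 × (-0.013)² = +0.01645722
ΔP/P ≈ +0.169650 + 0.01645722 = +0.18610722
New price ≈ 79.01 × (1 + 0.18610722) = 93.7143314522.

₹93.714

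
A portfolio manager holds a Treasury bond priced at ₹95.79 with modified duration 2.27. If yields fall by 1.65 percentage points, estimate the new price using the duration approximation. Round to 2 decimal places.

Duration approximation: ΔP/P ≈ -D_mod · Δy = -2.27 × (-0.0165) = +0.037455.
New price ≈ 95.79 × (1 + 0.037455) = 99.37781445.

₹99.38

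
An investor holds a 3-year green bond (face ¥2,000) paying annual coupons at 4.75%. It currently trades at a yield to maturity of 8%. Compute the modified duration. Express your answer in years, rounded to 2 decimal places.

Periodic yield y = 0.08. First find Macaulay duration:
  t   CF        PV=CF/(1+0.08)^t    t·PV
  1        95.00        87.9630        87.9630
  2        95.00        81.4472       162.8944
  3     2,095.00     1,663.0785     4,989.2356
  Σ                  1,832.4887     5,240.0930
P = 1,832.4887; Macaulay duration = 5,240.0930 / 1,832.4887 = 2.85955 years.
Modified duration = D_Mac / (1 + y) = 2.85955 / 1.08 = 2.64773 years.

2.65 years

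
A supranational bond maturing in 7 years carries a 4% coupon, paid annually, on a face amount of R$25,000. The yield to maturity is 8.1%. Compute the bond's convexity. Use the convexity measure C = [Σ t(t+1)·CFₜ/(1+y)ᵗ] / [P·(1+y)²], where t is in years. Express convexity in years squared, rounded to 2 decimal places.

With y = 0.081:
  t   CF        PV=CF/(1+0.081)^t    t·PV        t(t+1)·PV
  1     1,000.00       925.0694       925.0694       1,850.1388
  2     1,000.00       855.7534     1,711.5067       5,134.5201
  3     1,000.00       791.6312     2,374.8937       9,499.5747
  4     1,000.00       732.3138     2,929.2552      14,646.2762
  5     1,000.00       677.4411     3,387.2054      20,323.2325
  6     1,000.00       626.6800     3,760.0800      26,320.5601
  7    26,000.00    15,072.7845   105,509.4916     844,075.9327
  Σ                 19,681.6734   120,597.5020     921,850.2351
P = 19,681.6734.
Convexity = Σ t(t+1)·PV / [P·(1+y)²] = 921,850.2351 / (19,681.6734 × 1.168561) = 40.08178.

40.08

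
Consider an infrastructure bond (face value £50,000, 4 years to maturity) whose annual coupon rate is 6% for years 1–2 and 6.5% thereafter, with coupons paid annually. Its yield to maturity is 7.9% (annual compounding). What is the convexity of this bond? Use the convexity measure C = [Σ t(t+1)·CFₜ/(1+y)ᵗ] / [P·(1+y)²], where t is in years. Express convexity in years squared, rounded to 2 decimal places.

With y = 0.079:
  t   CF        PV=CF/(1+0.079)^t    t·PV        t(t+1)·PV
  1     3,000.00     2,780.3522     2,780.3522       5,560.7044
  2     3,000.00     2,576.7861     5,153.5722      15,460.7165
  3     3,250.00     2,587.1346     7,761.4038      31,045.6154
  4    53,250.00    39,285.6401   157,142.5603     785,712.8014
  Σ                 47,229.9129   172,837.8885     837,779.8376
P = 47,229.9129.
Convexity = Σ t(t+1)·PV / [P·(1+y)²] = 837,779.8376 / (47,229.9129 × 1.164241) = 15.23596.

15.24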